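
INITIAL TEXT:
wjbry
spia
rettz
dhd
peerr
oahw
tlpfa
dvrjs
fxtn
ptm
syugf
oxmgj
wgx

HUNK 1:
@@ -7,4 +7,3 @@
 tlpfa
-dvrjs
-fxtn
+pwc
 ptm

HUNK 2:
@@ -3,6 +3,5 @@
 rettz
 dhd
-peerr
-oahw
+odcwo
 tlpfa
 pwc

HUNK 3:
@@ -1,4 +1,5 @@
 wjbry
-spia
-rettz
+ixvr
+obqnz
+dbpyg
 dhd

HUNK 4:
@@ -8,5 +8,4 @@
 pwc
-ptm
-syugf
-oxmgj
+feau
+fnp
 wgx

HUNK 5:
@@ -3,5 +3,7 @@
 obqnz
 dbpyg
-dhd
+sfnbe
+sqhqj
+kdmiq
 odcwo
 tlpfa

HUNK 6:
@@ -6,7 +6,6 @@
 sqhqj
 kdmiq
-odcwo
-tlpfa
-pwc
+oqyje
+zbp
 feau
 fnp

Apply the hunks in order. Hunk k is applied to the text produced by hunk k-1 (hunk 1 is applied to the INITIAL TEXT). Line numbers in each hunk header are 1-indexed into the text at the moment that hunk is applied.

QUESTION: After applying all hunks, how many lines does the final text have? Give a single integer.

Hunk 1: at line 7 remove [dvrjs,fxtn] add [pwc] -> 12 lines: wjbry spia rettz dhd peerr oahw tlpfa pwc ptm syugf oxmgj wgx
Hunk 2: at line 3 remove [peerr,oahw] add [odcwo] -> 11 lines: wjbry spia rettz dhd odcwo tlpfa pwc ptm syugf oxmgj wgx
Hunk 3: at line 1 remove [spia,rettz] add [ixvr,obqnz,dbpyg] -> 12 lines: wjbry ixvr obqnz dbpyg dhd odcwo tlpfa pwc ptm syugf oxmgj wgx
Hunk 4: at line 8 remove [ptm,syugf,oxmgj] add [feau,fnp] -> 11 lines: wjbry ixvr obqnz dbpyg dhd odcwo tlpfa pwc feau fnp wgx
Hunk 5: at line 3 remove [dhd] add [sfnbe,sqhqj,kdmiq] -> 13 lines: wjbry ixvr obqnz dbpyg sfnbe sqhqj kdmiq odcwo tlpfa pwc feau fnp wgx
Hunk 6: at line 6 remove [odcwo,tlpfa,pwc] add [oqyje,zbp] -> 12 lines: wjbry ixvr obqnz dbpyg sfnbe sqhqj kdmiq oqyje zbp feau fnp wgx
Final line count: 12

Answer: 12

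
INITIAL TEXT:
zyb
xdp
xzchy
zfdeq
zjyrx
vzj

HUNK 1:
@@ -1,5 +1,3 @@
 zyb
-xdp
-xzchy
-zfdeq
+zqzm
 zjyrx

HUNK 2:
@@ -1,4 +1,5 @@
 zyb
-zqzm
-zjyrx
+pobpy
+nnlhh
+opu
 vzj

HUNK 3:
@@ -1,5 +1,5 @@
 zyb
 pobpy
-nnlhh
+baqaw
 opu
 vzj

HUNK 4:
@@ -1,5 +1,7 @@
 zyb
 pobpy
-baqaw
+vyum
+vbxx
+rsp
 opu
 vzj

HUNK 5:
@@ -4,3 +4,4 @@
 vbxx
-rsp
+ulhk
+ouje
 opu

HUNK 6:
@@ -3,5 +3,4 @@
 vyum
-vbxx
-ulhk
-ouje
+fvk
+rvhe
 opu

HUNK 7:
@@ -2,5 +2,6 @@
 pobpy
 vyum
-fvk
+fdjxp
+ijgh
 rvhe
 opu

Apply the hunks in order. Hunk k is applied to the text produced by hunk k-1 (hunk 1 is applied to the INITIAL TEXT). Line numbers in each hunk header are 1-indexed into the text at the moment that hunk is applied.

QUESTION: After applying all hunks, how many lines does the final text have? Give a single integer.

Answer: 8

Derivation:
Hunk 1: at line 1 remove [xdp,xzchy,zfdeq] add [zqzm] -> 4 lines: zyb zqzm zjyrx vzj
Hunk 2: at line 1 remove [zqzm,zjyrx] add [pobpy,nnlhh,opu] -> 5 lines: zyb pobpy nnlhh opu vzj
Hunk 3: at line 1 remove [nnlhh] add [baqaw] -> 5 lines: zyb pobpy baqaw opu vzj
Hunk 4: at line 1 remove [baqaw] add [vyum,vbxx,rsp] -> 7 lines: zyb pobpy vyum vbxx rsp opu vzj
Hunk 5: at line 4 remove [rsp] add [ulhk,ouje] -> 8 lines: zyb pobpy vyum vbxx ulhk ouje opu vzj
Hunk 6: at line 3 remove [vbxx,ulhk,ouje] add [fvk,rvhe] -> 7 lines: zyb pobpy vyum fvk rvhe opu vzj
Hunk 7: at line 2 remove [fvk] add [fdjxp,ijgh] -> 8 lines: zyb pobpy vyum fdjxp ijgh rvhe opu vzj
Final line count: 8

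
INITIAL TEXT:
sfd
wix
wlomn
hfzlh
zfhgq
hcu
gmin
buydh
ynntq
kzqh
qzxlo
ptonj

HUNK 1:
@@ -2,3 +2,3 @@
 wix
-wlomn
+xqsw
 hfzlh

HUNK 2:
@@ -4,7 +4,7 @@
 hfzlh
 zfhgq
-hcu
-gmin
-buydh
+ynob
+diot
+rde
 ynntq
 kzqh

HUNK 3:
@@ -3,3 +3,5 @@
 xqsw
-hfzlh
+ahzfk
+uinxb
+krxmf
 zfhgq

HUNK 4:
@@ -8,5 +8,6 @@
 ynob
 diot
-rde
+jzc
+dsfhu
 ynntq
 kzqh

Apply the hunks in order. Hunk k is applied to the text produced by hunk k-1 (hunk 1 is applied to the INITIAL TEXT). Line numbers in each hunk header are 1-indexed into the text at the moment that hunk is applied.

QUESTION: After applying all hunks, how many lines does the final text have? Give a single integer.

Answer: 15

Derivation:
Hunk 1: at line 2 remove [wlomn] add [xqsw] -> 12 lines: sfd wix xqsw hfzlh zfhgq hcu gmin buydh ynntq kzqh qzxlo ptonj
Hunk 2: at line 4 remove [hcu,gmin,buydh] add [ynob,diot,rde] -> 12 lines: sfd wix xqsw hfzlh zfhgq ynob diot rde ynntq kzqh qzxlo ptonj
Hunk 3: at line 3 remove [hfzlh] add [ahzfk,uinxb,krxmf] -> 14 lines: sfd wix xqsw ahzfk uinxb krxmf zfhgq ynob diot rde ynntq kzqh qzxlo ptonj
Hunk 4: at line 8 remove [rde] add [jzc,dsfhu] -> 15 lines: sfd wix xqsw ahzfk uinxb krxmf zfhgq ynob diot jzc dsfhu ynntq kzqh qzxlo ptonj
Final line count: 15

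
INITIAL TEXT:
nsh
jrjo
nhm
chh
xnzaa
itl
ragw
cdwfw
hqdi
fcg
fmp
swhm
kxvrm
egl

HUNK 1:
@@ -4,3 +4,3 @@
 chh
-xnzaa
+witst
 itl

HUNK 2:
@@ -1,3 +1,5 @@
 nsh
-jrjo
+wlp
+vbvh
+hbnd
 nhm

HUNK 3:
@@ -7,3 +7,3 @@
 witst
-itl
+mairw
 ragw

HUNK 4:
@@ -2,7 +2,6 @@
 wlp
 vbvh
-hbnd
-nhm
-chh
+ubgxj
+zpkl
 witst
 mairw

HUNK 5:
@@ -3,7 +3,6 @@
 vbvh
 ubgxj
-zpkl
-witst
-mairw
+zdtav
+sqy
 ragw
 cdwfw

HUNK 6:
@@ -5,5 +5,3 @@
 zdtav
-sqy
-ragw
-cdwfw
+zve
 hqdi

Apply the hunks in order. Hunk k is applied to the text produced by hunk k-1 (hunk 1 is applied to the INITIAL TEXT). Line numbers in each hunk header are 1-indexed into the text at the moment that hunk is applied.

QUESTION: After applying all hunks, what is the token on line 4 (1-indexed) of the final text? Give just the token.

Answer: ubgxj

Derivation:
Hunk 1: at line 4 remove [xnzaa] add [witst] -> 14 lines: nsh jrjo nhm chh witst itl ragw cdwfw hqdi fcg fmp swhm kxvrm egl
Hunk 2: at line 1 remove [jrjo] add [wlp,vbvh,hbnd] -> 16 lines: nsh wlp vbvh hbnd nhm chh witst itl ragw cdwfw hqdi fcg fmp swhm kxvrm egl
Hunk 3: at line 7 remove [itl] add [mairw] -> 16 lines: nsh wlp vbvh hbnd nhm chh witst mairw ragw cdwfw hqdi fcg fmp swhm kxvrm egl
Hunk 4: at line 2 remove [hbnd,nhm,chh] add [ubgxj,zpkl] -> 15 lines: nsh wlp vbvh ubgxj zpkl witst mairw ragw cdwfw hqdi fcg fmp swhm kxvrm egl
Hunk 5: at line 3 remove [zpkl,witst,mairw] add [zdtav,sqy] -> 14 lines: nsh wlp vbvh ubgxj zdtav sqy ragw cdwfw hqdi fcg fmp swhm kxvrm egl
Hunk 6: at line 5 remove [sqy,ragw,cdwfw] add [zve] -> 12 lines: nsh wlp vbvh ubgxj zdtav zve hqdi fcg fmp swhm kxvrm egl
Final line 4: ubgxj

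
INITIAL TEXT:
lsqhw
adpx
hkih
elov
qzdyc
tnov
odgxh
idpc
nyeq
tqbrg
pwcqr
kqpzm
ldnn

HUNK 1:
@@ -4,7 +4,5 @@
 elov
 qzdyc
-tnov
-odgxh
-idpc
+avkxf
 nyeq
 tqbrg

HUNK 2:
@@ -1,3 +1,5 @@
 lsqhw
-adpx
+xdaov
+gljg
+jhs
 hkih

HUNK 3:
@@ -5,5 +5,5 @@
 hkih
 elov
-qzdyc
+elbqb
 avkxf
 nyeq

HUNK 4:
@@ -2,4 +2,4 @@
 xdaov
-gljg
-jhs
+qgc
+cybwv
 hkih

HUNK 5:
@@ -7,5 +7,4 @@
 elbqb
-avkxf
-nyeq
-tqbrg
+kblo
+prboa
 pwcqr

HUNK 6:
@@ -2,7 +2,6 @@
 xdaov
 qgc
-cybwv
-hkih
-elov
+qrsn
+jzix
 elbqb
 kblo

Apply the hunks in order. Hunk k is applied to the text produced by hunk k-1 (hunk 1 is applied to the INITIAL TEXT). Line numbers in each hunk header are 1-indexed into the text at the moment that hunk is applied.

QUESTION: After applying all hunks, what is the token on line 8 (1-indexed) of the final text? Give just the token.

Answer: prboa

Derivation:
Hunk 1: at line 4 remove [tnov,odgxh,idpc] add [avkxf] -> 11 lines: lsqhw adpx hkih elov qzdyc avkxf nyeq tqbrg pwcqr kqpzm ldnn
Hunk 2: at line 1 remove [adpx] add [xdaov,gljg,jhs] -> 13 lines: lsqhw xdaov gljg jhs hkih elov qzdyc avkxf nyeq tqbrg pwcqr kqpzm ldnn
Hunk 3: at line 5 remove [qzdyc] add [elbqb] -> 13 lines: lsqhw xdaov gljg jhs hkih elov elbqb avkxf nyeq tqbrg pwcqr kqpzm ldnn
Hunk 4: at line 2 remove [gljg,jhs] add [qgc,cybwv] -> 13 lines: lsqhw xdaov qgc cybwv hkih elov elbqb avkxf nyeq tqbrg pwcqr kqpzm ldnn
Hunk 5: at line 7 remove [avkxf,nyeq,tqbrg] add [kblo,prboa] -> 12 lines: lsqhw xdaov qgc cybwv hkih elov elbqb kblo prboa pwcqr kqpzm ldnn
Hunk 6: at line 2 remove [cybwv,hkih,elov] add [qrsn,jzix] -> 11 lines: lsqhw xdaov qgc qrsn jzix elbqb kblo prboa pwcqr kqpzm ldnn
Final line 8: prboa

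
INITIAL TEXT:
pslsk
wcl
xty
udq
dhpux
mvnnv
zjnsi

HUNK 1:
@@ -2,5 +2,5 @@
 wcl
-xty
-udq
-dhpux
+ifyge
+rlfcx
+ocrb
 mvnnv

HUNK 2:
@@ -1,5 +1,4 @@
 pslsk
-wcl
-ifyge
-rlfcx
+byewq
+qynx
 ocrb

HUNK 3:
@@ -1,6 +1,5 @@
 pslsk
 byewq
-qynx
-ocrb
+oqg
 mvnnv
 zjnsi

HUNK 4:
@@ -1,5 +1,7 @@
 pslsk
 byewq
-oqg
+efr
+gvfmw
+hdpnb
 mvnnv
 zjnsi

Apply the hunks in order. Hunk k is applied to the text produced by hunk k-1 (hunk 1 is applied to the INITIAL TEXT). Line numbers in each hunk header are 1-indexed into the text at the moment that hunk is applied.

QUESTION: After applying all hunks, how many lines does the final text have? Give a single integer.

Hunk 1: at line 2 remove [xty,udq,dhpux] add [ifyge,rlfcx,ocrb] -> 7 lines: pslsk wcl ifyge rlfcx ocrb mvnnv zjnsi
Hunk 2: at line 1 remove [wcl,ifyge,rlfcx] add [byewq,qynx] -> 6 lines: pslsk byewq qynx ocrb mvnnv zjnsi
Hunk 3: at line 1 remove [qynx,ocrb] add [oqg] -> 5 lines: pslsk byewq oqg mvnnv zjnsi
Hunk 4: at line 1 remove [oqg] add [efr,gvfmw,hdpnb] -> 7 lines: pslsk byewq efr gvfmw hdpnb mvnnv zjnsi
Final line count: 7

Answer: 7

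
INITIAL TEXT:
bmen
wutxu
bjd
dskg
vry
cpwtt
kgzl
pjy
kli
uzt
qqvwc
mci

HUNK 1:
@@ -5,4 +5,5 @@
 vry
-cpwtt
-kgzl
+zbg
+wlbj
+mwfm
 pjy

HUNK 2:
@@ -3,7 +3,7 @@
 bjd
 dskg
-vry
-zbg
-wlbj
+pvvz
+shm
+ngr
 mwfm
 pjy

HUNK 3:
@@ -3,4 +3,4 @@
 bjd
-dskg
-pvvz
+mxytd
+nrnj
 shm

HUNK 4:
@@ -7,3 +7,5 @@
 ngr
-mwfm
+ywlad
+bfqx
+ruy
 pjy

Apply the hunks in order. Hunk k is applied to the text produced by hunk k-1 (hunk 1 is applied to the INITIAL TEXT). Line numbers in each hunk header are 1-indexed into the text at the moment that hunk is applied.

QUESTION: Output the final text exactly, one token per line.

Hunk 1: at line 5 remove [cpwtt,kgzl] add [zbg,wlbj,mwfm] -> 13 lines: bmen wutxu bjd dskg vry zbg wlbj mwfm pjy kli uzt qqvwc mci
Hunk 2: at line 3 remove [vry,zbg,wlbj] add [pvvz,shm,ngr] -> 13 lines: bmen wutxu bjd dskg pvvz shm ngr mwfm pjy kli uzt qqvwc mci
Hunk 3: at line 3 remove [dskg,pvvz] add [mxytd,nrnj] -> 13 lines: bmen wutxu bjd mxytd nrnj shm ngr mwfm pjy kli uzt qqvwc mci
Hunk 4: at line 7 remove [mwfm] add [ywlad,bfqx,ruy] -> 15 lines: bmen wutxu bjd mxytd nrnj shm ngr ywlad bfqx ruy pjy kli uzt qqvwc mci

Answer: bmen
wutxu
bjd
mxytd
nrnj
shm
ngr
ywlad
bfqx
ruy
pjy
kli
uzt
qqvwc
mci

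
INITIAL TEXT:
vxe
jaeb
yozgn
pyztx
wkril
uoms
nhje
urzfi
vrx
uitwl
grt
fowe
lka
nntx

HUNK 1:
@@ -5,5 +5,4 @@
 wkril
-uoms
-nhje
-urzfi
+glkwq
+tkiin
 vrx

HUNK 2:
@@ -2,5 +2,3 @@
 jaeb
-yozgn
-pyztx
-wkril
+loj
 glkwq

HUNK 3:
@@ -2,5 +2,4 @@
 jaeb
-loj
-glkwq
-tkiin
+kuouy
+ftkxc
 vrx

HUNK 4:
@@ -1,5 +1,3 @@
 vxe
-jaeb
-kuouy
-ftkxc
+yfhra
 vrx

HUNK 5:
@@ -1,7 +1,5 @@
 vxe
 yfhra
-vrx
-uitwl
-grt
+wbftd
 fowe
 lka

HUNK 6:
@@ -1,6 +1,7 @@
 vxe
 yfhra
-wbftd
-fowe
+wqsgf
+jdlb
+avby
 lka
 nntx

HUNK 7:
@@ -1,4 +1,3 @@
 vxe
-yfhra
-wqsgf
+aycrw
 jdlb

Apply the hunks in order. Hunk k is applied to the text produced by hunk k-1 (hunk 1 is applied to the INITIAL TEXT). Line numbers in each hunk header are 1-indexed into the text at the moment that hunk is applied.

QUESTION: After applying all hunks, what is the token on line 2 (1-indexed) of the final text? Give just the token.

Hunk 1: at line 5 remove [uoms,nhje,urzfi] add [glkwq,tkiin] -> 13 lines: vxe jaeb yozgn pyztx wkril glkwq tkiin vrx uitwl grt fowe lka nntx
Hunk 2: at line 2 remove [yozgn,pyztx,wkril] add [loj] -> 11 lines: vxe jaeb loj glkwq tkiin vrx uitwl grt fowe lka nntx
Hunk 3: at line 2 remove [loj,glkwq,tkiin] add [kuouy,ftkxc] -> 10 lines: vxe jaeb kuouy ftkxc vrx uitwl grt fowe lka nntx
Hunk 4: at line 1 remove [jaeb,kuouy,ftkxc] add [yfhra] -> 8 lines: vxe yfhra vrx uitwl grt fowe lka nntx
Hunk 5: at line 1 remove [vrx,uitwl,grt] add [wbftd] -> 6 lines: vxe yfhra wbftd fowe lka nntx
Hunk 6: at line 1 remove [wbftd,fowe] add [wqsgf,jdlb,avby] -> 7 lines: vxe yfhra wqsgf jdlb avby lka nntx
Hunk 7: at line 1 remove [yfhra,wqsgf] add [aycrw] -> 6 lines: vxe aycrw jdlb avby lka nntx
Final line 2: aycrw

Answer: aycrw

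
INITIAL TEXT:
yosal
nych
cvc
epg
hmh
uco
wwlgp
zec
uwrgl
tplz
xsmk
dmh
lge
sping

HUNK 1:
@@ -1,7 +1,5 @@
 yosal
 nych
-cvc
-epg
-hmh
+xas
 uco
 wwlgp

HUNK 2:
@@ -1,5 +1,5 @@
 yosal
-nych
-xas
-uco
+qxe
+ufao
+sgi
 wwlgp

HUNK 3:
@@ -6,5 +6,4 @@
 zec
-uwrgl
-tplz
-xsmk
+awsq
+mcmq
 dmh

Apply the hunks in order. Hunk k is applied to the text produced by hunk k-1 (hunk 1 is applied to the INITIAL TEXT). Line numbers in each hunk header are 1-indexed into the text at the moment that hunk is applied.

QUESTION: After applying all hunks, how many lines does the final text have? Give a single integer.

Answer: 11

Derivation:
Hunk 1: at line 1 remove [cvc,epg,hmh] add [xas] -> 12 lines: yosal nych xas uco wwlgp zec uwrgl tplz xsmk dmh lge sping
Hunk 2: at line 1 remove [nych,xas,uco] add [qxe,ufao,sgi] -> 12 lines: yosal qxe ufao sgi wwlgp zec uwrgl tplz xsmk dmh lge sping
Hunk 3: at line 6 remove [uwrgl,tplz,xsmk] add [awsq,mcmq] -> 11 lines: yosal qxe ufao sgi wwlgp zec awsq mcmq dmh lge sping
Final line count: 11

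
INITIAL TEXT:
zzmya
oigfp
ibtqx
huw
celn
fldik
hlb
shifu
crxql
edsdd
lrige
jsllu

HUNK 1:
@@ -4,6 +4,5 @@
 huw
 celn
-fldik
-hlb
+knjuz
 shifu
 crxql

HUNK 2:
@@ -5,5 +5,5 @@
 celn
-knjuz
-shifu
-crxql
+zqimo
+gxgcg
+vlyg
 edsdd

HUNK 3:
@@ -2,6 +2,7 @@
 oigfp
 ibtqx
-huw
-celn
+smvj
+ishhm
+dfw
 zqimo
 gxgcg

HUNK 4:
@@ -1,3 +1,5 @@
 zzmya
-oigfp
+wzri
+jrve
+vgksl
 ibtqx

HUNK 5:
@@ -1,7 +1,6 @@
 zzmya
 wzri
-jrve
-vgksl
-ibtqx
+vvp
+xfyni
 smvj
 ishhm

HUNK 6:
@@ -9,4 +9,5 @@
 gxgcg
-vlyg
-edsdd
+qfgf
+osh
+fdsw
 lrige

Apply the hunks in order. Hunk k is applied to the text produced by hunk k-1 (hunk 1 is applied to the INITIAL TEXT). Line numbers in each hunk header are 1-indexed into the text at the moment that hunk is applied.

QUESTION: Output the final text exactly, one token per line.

Hunk 1: at line 4 remove [fldik,hlb] add [knjuz] -> 11 lines: zzmya oigfp ibtqx huw celn knjuz shifu crxql edsdd lrige jsllu
Hunk 2: at line 5 remove [knjuz,shifu,crxql] add [zqimo,gxgcg,vlyg] -> 11 lines: zzmya oigfp ibtqx huw celn zqimo gxgcg vlyg edsdd lrige jsllu
Hunk 3: at line 2 remove [huw,celn] add [smvj,ishhm,dfw] -> 12 lines: zzmya oigfp ibtqx smvj ishhm dfw zqimo gxgcg vlyg edsdd lrige jsllu
Hunk 4: at line 1 remove [oigfp] add [wzri,jrve,vgksl] -> 14 lines: zzmya wzri jrve vgksl ibtqx smvj ishhm dfw zqimo gxgcg vlyg edsdd lrige jsllu
Hunk 5: at line 1 remove [jrve,vgksl,ibtqx] add [vvp,xfyni] -> 13 lines: zzmya wzri vvp xfyni smvj ishhm dfw zqimo gxgcg vlyg edsdd lrige jsllu
Hunk 6: at line 9 remove [vlyg,edsdd] add [qfgf,osh,fdsw] -> 14 lines: zzmya wzri vvp xfyni smvj ishhm dfw zqimo gxgcg qfgf osh fdsw lrige jsllu

Answer: zzmya
wzri
vvp
xfyni
smvj
ishhm
dfw
zqimo
gxgcg
qfgf
osh
fdsw
lrige
jsllu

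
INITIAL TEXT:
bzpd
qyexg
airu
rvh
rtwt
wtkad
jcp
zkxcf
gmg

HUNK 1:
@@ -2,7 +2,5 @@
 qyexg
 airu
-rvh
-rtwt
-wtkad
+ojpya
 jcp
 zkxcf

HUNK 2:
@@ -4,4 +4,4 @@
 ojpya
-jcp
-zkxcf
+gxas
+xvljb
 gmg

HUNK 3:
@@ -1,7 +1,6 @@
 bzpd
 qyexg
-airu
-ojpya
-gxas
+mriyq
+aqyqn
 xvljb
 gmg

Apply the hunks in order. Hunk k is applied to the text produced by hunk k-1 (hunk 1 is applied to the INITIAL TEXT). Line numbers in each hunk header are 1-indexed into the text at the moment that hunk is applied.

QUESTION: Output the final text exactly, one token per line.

Answer: bzpd
qyexg
mriyq
aqyqn
xvljb
gmg

Derivation:
Hunk 1: at line 2 remove [rvh,rtwt,wtkad] add [ojpya] -> 7 lines: bzpd qyexg airu ojpya jcp zkxcf gmg
Hunk 2: at line 4 remove [jcp,zkxcf] add [gxas,xvljb] -> 7 lines: bzpd qyexg airu ojpya gxas xvljb gmg
Hunk 3: at line 1 remove [airu,ojpya,gxas] add [mriyq,aqyqn] -> 6 lines: bzpd qyexg mriyq aqyqn xvljb gmg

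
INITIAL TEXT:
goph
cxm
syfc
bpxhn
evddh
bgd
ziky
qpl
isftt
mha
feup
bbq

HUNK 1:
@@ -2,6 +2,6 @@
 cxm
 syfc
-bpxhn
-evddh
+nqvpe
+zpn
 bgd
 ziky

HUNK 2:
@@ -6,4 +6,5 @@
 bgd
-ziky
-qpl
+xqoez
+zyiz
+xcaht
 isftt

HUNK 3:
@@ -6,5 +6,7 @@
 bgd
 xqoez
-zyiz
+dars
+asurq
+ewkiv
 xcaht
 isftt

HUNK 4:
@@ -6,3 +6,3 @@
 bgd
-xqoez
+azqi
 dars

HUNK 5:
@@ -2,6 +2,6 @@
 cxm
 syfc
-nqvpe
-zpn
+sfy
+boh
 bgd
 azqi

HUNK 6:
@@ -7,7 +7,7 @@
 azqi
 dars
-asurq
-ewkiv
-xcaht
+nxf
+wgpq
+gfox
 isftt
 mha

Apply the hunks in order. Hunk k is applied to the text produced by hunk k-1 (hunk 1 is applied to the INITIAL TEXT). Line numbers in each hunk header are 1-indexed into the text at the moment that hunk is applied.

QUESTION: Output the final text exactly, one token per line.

Answer: goph
cxm
syfc
sfy
boh
bgd
azqi
dars
nxf
wgpq
gfox
isftt
mha
feup
bbq

Derivation:
Hunk 1: at line 2 remove [bpxhn,evddh] add [nqvpe,zpn] -> 12 lines: goph cxm syfc nqvpe zpn bgd ziky qpl isftt mha feup bbq
Hunk 2: at line 6 remove [ziky,qpl] add [xqoez,zyiz,xcaht] -> 13 lines: goph cxm syfc nqvpe zpn bgd xqoez zyiz xcaht isftt mha feup bbq
Hunk 3: at line 6 remove [zyiz] add [dars,asurq,ewkiv] -> 15 lines: goph cxm syfc nqvpe zpn bgd xqoez dars asurq ewkiv xcaht isftt mha feup bbq
Hunk 4: at line 6 remove [xqoez] add [azqi] -> 15 lines: goph cxm syfc nqvpe zpn bgd azqi dars asurq ewkiv xcaht isftt mha feup bbq
Hunk 5: at line 2 remove [nqvpe,zpn] add [sfy,boh] -> 15 lines: goph cxm syfc sfy boh bgd azqi dars asurq ewkiv xcaht isftt mha feup bbq
Hunk 6: at line 7 remove [asurq,ewkiv,xcaht] add [nxf,wgpq,gfox] -> 15 lines: goph cxm syfc sfy boh bgd azqi dars nxf wgpq gfox isftt mha feup bbq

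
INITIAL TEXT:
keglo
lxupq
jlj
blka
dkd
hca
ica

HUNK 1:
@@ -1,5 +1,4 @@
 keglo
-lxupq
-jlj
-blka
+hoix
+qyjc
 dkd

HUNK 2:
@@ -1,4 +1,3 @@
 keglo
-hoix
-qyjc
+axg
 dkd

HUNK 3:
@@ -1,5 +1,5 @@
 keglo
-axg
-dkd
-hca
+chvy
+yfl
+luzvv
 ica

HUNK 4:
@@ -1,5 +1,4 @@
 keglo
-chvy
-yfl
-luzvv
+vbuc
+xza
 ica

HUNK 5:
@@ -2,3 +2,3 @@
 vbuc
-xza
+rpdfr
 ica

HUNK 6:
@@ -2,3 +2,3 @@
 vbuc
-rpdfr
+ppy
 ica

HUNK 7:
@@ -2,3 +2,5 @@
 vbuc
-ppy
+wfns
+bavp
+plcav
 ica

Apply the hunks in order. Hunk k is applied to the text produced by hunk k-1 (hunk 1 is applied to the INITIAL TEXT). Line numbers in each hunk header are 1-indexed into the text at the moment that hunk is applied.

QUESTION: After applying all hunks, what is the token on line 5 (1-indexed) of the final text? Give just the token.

Hunk 1: at line 1 remove [lxupq,jlj,blka] add [hoix,qyjc] -> 6 lines: keglo hoix qyjc dkd hca ica
Hunk 2: at line 1 remove [hoix,qyjc] add [axg] -> 5 lines: keglo axg dkd hca ica
Hunk 3: at line 1 remove [axg,dkd,hca] add [chvy,yfl,luzvv] -> 5 lines: keglo chvy yfl luzvv ica
Hunk 4: at line 1 remove [chvy,yfl,luzvv] add [vbuc,xza] -> 4 lines: keglo vbuc xza ica
Hunk 5: at line 2 remove [xza] add [rpdfr] -> 4 lines: keglo vbuc rpdfr ica
Hunk 6: at line 2 remove [rpdfr] add [ppy] -> 4 lines: keglo vbuc ppy ica
Hunk 7: at line 2 remove [ppy] add [wfns,bavp,plcav] -> 6 lines: keglo vbuc wfns bavp plcav ica
Final line 5: plcav

Answer: plcav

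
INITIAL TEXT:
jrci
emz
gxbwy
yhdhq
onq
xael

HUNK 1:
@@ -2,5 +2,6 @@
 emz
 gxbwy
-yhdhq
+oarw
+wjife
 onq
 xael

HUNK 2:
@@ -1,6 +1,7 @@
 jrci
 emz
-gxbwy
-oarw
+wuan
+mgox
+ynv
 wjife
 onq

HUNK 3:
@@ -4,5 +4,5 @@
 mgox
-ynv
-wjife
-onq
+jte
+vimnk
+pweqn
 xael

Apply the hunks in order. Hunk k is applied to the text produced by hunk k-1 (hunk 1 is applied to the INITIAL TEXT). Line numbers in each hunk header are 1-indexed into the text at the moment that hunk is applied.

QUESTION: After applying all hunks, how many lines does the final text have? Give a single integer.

Hunk 1: at line 2 remove [yhdhq] add [oarw,wjife] -> 7 lines: jrci emz gxbwy oarw wjife onq xael
Hunk 2: at line 1 remove [gxbwy,oarw] add [wuan,mgox,ynv] -> 8 lines: jrci emz wuan mgox ynv wjife onq xael
Hunk 3: at line 4 remove [ynv,wjife,onq] add [jte,vimnk,pweqn] -> 8 lines: jrci emz wuan mgox jte vimnk pweqn xael
Final line count: 8

Answer: 8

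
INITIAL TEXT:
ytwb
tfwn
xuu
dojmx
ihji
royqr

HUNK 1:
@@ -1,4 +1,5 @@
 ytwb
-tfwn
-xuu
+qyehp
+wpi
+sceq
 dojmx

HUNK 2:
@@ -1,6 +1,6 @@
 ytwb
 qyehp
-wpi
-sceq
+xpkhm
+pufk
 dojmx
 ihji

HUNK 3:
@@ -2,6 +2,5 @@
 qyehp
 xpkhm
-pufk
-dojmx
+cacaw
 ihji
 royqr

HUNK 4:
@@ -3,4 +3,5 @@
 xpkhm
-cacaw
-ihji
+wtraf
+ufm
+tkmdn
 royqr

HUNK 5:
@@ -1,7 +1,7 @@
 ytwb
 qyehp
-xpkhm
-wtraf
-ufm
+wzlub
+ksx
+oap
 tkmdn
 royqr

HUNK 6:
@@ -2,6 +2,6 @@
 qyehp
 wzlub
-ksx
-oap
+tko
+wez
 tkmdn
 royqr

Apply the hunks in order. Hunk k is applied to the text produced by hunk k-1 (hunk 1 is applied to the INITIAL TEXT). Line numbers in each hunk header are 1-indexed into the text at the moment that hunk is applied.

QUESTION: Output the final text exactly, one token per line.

Answer: ytwb
qyehp
wzlub
tko
wez
tkmdn
royqr

Derivation:
Hunk 1: at line 1 remove [tfwn,xuu] add [qyehp,wpi,sceq] -> 7 lines: ytwb qyehp wpi sceq dojmx ihji royqr
Hunk 2: at line 1 remove [wpi,sceq] add [xpkhm,pufk] -> 7 lines: ytwb qyehp xpkhm pufk dojmx ihji royqr
Hunk 3: at line 2 remove [pufk,dojmx] add [cacaw] -> 6 lines: ytwb qyehp xpkhm cacaw ihji royqr
Hunk 4: at line 3 remove [cacaw,ihji] add [wtraf,ufm,tkmdn] -> 7 lines: ytwb qyehp xpkhm wtraf ufm tkmdn royqr
Hunk 5: at line 1 remove [xpkhm,wtraf,ufm] add [wzlub,ksx,oap] -> 7 lines: ytwb qyehp wzlub ksx oap tkmdn royqr
Hunk 6: at line 2 remove [ksx,oap] add [tko,wez] -> 7 lines: ytwb qyehp wzlub tko wez tkmdn royqr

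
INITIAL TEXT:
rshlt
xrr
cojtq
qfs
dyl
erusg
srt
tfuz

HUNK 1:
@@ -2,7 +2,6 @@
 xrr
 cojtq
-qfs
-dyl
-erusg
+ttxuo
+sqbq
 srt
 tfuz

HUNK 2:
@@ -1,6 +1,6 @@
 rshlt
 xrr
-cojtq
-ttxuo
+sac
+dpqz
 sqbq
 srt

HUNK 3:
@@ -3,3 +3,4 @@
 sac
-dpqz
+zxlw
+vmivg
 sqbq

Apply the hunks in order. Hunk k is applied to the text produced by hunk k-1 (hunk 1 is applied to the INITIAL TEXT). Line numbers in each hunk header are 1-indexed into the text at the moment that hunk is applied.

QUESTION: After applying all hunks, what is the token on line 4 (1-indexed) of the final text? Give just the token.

Answer: zxlw

Derivation:
Hunk 1: at line 2 remove [qfs,dyl,erusg] add [ttxuo,sqbq] -> 7 lines: rshlt xrr cojtq ttxuo sqbq srt tfuz
Hunk 2: at line 1 remove [cojtq,ttxuo] add [sac,dpqz] -> 7 lines: rshlt xrr sac dpqz sqbq srt tfuz
Hunk 3: at line 3 remove [dpqz] add [zxlw,vmivg] -> 8 lines: rshlt xrr sac zxlw vmivg sqbq srt tfuz
Final line 4: zxlw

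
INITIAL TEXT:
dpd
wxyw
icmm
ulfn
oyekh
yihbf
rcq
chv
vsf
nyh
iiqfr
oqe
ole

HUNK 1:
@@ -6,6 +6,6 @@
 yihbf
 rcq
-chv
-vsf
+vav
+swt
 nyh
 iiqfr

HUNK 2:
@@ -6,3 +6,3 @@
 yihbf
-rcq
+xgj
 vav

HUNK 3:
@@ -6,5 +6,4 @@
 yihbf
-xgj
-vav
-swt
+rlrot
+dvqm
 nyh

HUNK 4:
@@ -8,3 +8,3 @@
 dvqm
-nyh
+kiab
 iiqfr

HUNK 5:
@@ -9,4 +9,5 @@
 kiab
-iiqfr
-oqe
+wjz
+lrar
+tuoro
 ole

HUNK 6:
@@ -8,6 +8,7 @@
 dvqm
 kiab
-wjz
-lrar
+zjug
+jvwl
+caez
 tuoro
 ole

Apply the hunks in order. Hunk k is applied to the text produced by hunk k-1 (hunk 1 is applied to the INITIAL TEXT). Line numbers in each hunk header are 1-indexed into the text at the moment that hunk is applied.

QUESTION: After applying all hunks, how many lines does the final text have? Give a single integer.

Answer: 14

Derivation:
Hunk 1: at line 6 remove [chv,vsf] add [vav,swt] -> 13 lines: dpd wxyw icmm ulfn oyekh yihbf rcq vav swt nyh iiqfr oqe ole
Hunk 2: at line 6 remove [rcq] add [xgj] -> 13 lines: dpd wxyw icmm ulfn oyekh yihbf xgj vav swt nyh iiqfr oqe ole
Hunk 3: at line 6 remove [xgj,vav,swt] add [rlrot,dvqm] -> 12 lines: dpd wxyw icmm ulfn oyekh yihbf rlrot dvqm nyh iiqfr oqe ole
Hunk 4: at line 8 remove [nyh] add [kiab] -> 12 lines: dpd wxyw icmm ulfn oyekh yihbf rlrot dvqm kiab iiqfr oqe ole
Hunk 5: at line 9 remove [iiqfr,oqe] add [wjz,lrar,tuoro] -> 13 lines: dpd wxyw icmm ulfn oyekh yihbf rlrot dvqm kiab wjz lrar tuoro ole
Hunk 6: at line 8 remove [wjz,lrar] add [zjug,jvwl,caez] -> 14 lines: dpd wxyw icmm ulfn oyekh yihbf rlrot dvqm kiab zjug jvwl caez tuoro ole
Final line count: 14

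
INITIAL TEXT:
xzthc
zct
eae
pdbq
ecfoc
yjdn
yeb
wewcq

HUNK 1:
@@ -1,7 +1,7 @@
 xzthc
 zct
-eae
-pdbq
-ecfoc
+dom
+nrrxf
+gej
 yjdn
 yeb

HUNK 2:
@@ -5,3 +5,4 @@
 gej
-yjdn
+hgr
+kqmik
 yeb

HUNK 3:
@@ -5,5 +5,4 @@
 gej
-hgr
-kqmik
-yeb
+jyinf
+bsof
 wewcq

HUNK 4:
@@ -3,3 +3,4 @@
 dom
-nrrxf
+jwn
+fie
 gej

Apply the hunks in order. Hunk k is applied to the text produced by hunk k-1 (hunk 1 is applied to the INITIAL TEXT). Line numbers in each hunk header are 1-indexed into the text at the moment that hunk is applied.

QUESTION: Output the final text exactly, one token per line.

Answer: xzthc
zct
dom
jwn
fie
gej
jyinf
bsof
wewcq

Derivation:
Hunk 1: at line 1 remove [eae,pdbq,ecfoc] add [dom,nrrxf,gej] -> 8 lines: xzthc zct dom nrrxf gej yjdn yeb wewcq
Hunk 2: at line 5 remove [yjdn] add [hgr,kqmik] -> 9 lines: xzthc zct dom nrrxf gej hgr kqmik yeb wewcq
Hunk 3: at line 5 remove [hgr,kqmik,yeb] add [jyinf,bsof] -> 8 lines: xzthc zct dom nrrxf gej jyinf bsof wewcq
Hunk 4: at line 3 remove [nrrxf] add [jwn,fie] -> 9 lines: xzthc zct dom jwn fie gej jyinf bsof wewcq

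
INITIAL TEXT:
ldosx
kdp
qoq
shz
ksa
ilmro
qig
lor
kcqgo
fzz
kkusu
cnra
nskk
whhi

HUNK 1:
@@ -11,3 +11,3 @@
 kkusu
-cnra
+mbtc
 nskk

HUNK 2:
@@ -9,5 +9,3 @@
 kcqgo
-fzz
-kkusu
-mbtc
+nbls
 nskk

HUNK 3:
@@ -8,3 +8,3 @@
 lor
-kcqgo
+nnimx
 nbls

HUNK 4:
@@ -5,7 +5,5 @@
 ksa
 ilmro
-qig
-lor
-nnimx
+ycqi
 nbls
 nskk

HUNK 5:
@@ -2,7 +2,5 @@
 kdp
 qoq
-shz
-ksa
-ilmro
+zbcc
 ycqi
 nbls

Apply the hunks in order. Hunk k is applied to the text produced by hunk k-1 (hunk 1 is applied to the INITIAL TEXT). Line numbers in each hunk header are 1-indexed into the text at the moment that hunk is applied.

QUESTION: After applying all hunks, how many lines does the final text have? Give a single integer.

Hunk 1: at line 11 remove [cnra] add [mbtc] -> 14 lines: ldosx kdp qoq shz ksa ilmro qig lor kcqgo fzz kkusu mbtc nskk whhi
Hunk 2: at line 9 remove [fzz,kkusu,mbtc] add [nbls] -> 12 lines: ldosx kdp qoq shz ksa ilmro qig lor kcqgo nbls nskk whhi
Hunk 3: at line 8 remove [kcqgo] add [nnimx] -> 12 lines: ldosx kdp qoq shz ksa ilmro qig lor nnimx nbls nskk whhi
Hunk 4: at line 5 remove [qig,lor,nnimx] add [ycqi] -> 10 lines: ldosx kdp qoq shz ksa ilmro ycqi nbls nskk whhi
Hunk 5: at line 2 remove [shz,ksa,ilmro] add [zbcc] -> 8 lines: ldosx kdp qoq zbcc ycqi nbls nskk whhi
Final line count: 8

Answer: 8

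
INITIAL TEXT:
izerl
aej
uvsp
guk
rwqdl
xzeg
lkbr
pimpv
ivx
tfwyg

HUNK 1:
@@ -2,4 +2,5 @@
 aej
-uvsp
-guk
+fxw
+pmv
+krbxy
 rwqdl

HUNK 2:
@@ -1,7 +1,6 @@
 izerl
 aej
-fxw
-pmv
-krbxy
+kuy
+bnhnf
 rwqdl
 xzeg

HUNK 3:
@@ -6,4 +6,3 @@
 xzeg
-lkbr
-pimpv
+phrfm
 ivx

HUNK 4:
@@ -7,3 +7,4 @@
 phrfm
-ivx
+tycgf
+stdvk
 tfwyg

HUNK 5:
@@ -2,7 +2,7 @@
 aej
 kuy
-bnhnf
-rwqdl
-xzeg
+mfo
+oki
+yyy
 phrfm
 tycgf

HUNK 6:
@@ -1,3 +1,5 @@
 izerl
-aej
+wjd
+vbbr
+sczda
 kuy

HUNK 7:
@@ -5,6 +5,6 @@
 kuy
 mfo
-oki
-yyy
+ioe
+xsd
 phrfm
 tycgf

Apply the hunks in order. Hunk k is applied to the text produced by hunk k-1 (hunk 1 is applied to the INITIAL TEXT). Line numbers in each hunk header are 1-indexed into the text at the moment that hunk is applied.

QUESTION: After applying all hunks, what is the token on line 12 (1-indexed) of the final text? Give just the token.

Answer: tfwyg

Derivation:
Hunk 1: at line 2 remove [uvsp,guk] add [fxw,pmv,krbxy] -> 11 lines: izerl aej fxw pmv krbxy rwqdl xzeg lkbr pimpv ivx tfwyg
Hunk 2: at line 1 remove [fxw,pmv,krbxy] add [kuy,bnhnf] -> 10 lines: izerl aej kuy bnhnf rwqdl xzeg lkbr pimpv ivx tfwyg
Hunk 3: at line 6 remove [lkbr,pimpv] add [phrfm] -> 9 lines: izerl aej kuy bnhnf rwqdl xzeg phrfm ivx tfwyg
Hunk 4: at line 7 remove [ivx] add [tycgf,stdvk] -> 10 lines: izerl aej kuy bnhnf rwqdl xzeg phrfm tycgf stdvk tfwyg
Hunk 5: at line 2 remove [bnhnf,rwqdl,xzeg] add [mfo,oki,yyy] -> 10 lines: izerl aej kuy mfo oki yyy phrfm tycgf stdvk tfwyg
Hunk 6: at line 1 remove [aej] add [wjd,vbbr,sczda] -> 12 lines: izerl wjd vbbr sczda kuy mfo oki yyy phrfm tycgf stdvk tfwyg
Hunk 7: at line 5 remove [oki,yyy] add [ioe,xsd] -> 12 lines: izerl wjd vbbr sczda kuy mfo ioe xsd phrfm tycgf stdvk tfwyg
Final line 12: tfwyg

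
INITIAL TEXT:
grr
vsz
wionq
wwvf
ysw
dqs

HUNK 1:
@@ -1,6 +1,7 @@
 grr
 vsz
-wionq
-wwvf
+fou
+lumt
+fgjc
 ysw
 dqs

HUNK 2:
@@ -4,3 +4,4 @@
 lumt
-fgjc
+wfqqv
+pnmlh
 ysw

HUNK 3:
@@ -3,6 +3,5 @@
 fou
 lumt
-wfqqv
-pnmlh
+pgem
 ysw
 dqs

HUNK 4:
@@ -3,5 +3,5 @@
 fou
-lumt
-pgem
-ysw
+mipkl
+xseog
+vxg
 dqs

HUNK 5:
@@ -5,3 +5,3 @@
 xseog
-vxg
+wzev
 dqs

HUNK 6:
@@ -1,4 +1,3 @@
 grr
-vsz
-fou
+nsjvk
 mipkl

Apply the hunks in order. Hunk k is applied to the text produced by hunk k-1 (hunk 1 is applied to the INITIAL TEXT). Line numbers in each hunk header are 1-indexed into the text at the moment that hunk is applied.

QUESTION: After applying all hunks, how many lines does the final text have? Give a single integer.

Hunk 1: at line 1 remove [wionq,wwvf] add [fou,lumt,fgjc] -> 7 lines: grr vsz fou lumt fgjc ysw dqs
Hunk 2: at line 4 remove [fgjc] add [wfqqv,pnmlh] -> 8 lines: grr vsz fou lumt wfqqv pnmlh ysw dqs
Hunk 3: at line 3 remove [wfqqv,pnmlh] add [pgem] -> 7 lines: grr vsz fou lumt pgem ysw dqs
Hunk 4: at line 3 remove [lumt,pgem,ysw] add [mipkl,xseog,vxg] -> 7 lines: grr vsz fou mipkl xseog vxg dqs
Hunk 5: at line 5 remove [vxg] add [wzev] -> 7 lines: grr vsz fou mipkl xseog wzev dqs
Hunk 6: at line 1 remove [vsz,fou] add [nsjvk] -> 6 lines: grr nsjvk mipkl xseog wzev dqs
Final line count: 6

Answer: 6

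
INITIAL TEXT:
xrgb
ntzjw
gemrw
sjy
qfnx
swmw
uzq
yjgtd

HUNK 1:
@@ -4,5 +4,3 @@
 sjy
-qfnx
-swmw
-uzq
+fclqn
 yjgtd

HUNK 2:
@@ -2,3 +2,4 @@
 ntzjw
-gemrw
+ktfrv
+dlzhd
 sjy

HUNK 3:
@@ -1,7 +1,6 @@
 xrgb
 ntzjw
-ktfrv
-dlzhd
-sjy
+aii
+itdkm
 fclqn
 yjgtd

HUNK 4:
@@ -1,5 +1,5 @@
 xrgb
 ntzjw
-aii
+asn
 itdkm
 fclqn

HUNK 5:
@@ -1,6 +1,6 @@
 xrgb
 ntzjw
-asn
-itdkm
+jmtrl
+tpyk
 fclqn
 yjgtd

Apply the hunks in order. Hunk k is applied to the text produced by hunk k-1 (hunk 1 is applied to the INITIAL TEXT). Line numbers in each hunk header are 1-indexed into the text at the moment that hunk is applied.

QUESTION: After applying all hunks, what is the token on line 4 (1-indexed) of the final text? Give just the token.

Hunk 1: at line 4 remove [qfnx,swmw,uzq] add [fclqn] -> 6 lines: xrgb ntzjw gemrw sjy fclqn yjgtd
Hunk 2: at line 2 remove [gemrw] add [ktfrv,dlzhd] -> 7 lines: xrgb ntzjw ktfrv dlzhd sjy fclqn yjgtd
Hunk 3: at line 1 remove [ktfrv,dlzhd,sjy] add [aii,itdkm] -> 6 lines: xrgb ntzjw aii itdkm fclqn yjgtd
Hunk 4: at line 1 remove [aii] add [asn] -> 6 lines: xrgb ntzjw asn itdkm fclqn yjgtd
Hunk 5: at line 1 remove [asn,itdkm] add [jmtrl,tpyk] -> 6 lines: xrgb ntzjw jmtrl tpyk fclqn yjgtd
Final line 4: tpyk

Answer: tpyk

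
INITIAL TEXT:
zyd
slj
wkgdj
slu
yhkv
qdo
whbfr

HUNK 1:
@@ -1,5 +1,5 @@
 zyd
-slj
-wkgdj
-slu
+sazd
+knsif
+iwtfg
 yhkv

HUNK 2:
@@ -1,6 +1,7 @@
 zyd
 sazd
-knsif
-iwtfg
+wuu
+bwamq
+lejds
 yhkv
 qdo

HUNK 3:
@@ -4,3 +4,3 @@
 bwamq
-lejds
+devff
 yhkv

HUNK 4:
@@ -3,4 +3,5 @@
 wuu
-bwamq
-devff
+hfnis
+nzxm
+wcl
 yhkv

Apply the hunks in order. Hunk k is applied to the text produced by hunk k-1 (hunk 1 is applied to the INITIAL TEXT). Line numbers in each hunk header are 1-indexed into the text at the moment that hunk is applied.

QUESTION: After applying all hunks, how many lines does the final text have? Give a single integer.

Hunk 1: at line 1 remove [slj,wkgdj,slu] add [sazd,knsif,iwtfg] -> 7 lines: zyd sazd knsif iwtfg yhkv qdo whbfr
Hunk 2: at line 1 remove [knsif,iwtfg] add [wuu,bwamq,lejds] -> 8 lines: zyd sazd wuu bwamq lejds yhkv qdo whbfr
Hunk 3: at line 4 remove [lejds] add [devff] -> 8 lines: zyd sazd wuu bwamq devff yhkv qdo whbfr
Hunk 4: at line 3 remove [bwamq,devff] add [hfnis,nzxm,wcl] -> 9 lines: zyd sazd wuu hfnis nzxm wcl yhkv qdo whbfr
Final line count: 9

Answer: 9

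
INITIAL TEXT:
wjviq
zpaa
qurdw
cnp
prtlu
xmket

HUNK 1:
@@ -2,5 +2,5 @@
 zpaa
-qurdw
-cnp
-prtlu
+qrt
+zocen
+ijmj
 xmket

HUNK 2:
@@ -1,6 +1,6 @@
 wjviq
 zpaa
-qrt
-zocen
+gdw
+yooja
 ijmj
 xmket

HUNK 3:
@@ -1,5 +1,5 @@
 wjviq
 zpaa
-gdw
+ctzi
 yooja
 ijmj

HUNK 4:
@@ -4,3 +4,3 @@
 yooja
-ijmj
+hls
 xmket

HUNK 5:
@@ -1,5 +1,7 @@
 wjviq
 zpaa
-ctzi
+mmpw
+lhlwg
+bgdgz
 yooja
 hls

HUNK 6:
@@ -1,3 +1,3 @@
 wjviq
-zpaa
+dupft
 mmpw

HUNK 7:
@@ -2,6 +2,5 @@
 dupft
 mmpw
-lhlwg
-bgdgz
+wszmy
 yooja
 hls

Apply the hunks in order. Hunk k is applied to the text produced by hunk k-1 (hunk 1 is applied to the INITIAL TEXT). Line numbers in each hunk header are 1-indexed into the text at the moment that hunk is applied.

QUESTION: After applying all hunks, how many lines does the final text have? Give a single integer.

Answer: 7

Derivation:
Hunk 1: at line 2 remove [qurdw,cnp,prtlu] add [qrt,zocen,ijmj] -> 6 lines: wjviq zpaa qrt zocen ijmj xmket
Hunk 2: at line 1 remove [qrt,zocen] add [gdw,yooja] -> 6 lines: wjviq zpaa gdw yooja ijmj xmket
Hunk 3: at line 1 remove [gdw] add [ctzi] -> 6 lines: wjviq zpaa ctzi yooja ijmj xmket
Hunk 4: at line 4 remove [ijmj] add [hls] -> 6 lines: wjviq zpaa ctzi yooja hls xmket
Hunk 5: at line 1 remove [ctzi] add [mmpw,lhlwg,bgdgz] -> 8 lines: wjviq zpaa mmpw lhlwg bgdgz yooja hls xmket
Hunk 6: at line 1 remove [zpaa] add [dupft] -> 8 lines: wjviq dupft mmpw lhlwg bgdgz yooja hls xmket
Hunk 7: at line 2 remove [lhlwg,bgdgz] add [wszmy] -> 7 lines: wjviq dupft mmpw wszmy yooja hls xmket
Final line count: 7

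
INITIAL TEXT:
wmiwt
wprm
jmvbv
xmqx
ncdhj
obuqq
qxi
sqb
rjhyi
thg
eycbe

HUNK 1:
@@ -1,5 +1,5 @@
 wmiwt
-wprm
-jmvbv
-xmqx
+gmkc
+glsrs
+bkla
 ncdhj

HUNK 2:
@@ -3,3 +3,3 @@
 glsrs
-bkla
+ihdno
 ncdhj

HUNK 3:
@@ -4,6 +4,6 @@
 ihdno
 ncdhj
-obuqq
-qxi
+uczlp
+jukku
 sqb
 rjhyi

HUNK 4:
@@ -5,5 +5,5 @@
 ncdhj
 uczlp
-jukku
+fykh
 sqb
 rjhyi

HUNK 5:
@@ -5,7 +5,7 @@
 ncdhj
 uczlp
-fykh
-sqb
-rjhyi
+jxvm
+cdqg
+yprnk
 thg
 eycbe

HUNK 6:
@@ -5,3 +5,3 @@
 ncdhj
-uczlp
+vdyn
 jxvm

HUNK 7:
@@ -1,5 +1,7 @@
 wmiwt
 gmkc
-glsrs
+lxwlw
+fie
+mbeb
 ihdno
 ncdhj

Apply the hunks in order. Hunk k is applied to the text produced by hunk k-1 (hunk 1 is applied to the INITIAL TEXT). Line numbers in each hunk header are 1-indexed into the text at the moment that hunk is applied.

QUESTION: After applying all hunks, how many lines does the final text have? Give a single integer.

Hunk 1: at line 1 remove [wprm,jmvbv,xmqx] add [gmkc,glsrs,bkla] -> 11 lines: wmiwt gmkc glsrs bkla ncdhj obuqq qxi sqb rjhyi thg eycbe
Hunk 2: at line 3 remove [bkla] add [ihdno] -> 11 lines: wmiwt gmkc glsrs ihdno ncdhj obuqq qxi sqb rjhyi thg eycbe
Hunk 3: at line 4 remove [obuqq,qxi] add [uczlp,jukku] -> 11 lines: wmiwt gmkc glsrs ihdno ncdhj uczlp jukku sqb rjhyi thg eycbe
Hunk 4: at line 5 remove [jukku] add [fykh] -> 11 lines: wmiwt gmkc glsrs ihdno ncdhj uczlp fykh sqb rjhyi thg eycbe
Hunk 5: at line 5 remove [fykh,sqb,rjhyi] add [jxvm,cdqg,yprnk] -> 11 lines: wmiwt gmkc glsrs ihdno ncdhj uczlp jxvm cdqg yprnk thg eycbe
Hunk 6: at line 5 remove [uczlp] add [vdyn] -> 11 lines: wmiwt gmkc glsrs ihdno ncdhj vdyn jxvm cdqg yprnk thg eycbe
Hunk 7: at line 1 remove [glsrs] add [lxwlw,fie,mbeb] -> 13 lines: wmiwt gmkc lxwlw fie mbeb ihdno ncdhj vdyn jxvm cdqg yprnk thg eycbe
Final line count: 13

Answer: 13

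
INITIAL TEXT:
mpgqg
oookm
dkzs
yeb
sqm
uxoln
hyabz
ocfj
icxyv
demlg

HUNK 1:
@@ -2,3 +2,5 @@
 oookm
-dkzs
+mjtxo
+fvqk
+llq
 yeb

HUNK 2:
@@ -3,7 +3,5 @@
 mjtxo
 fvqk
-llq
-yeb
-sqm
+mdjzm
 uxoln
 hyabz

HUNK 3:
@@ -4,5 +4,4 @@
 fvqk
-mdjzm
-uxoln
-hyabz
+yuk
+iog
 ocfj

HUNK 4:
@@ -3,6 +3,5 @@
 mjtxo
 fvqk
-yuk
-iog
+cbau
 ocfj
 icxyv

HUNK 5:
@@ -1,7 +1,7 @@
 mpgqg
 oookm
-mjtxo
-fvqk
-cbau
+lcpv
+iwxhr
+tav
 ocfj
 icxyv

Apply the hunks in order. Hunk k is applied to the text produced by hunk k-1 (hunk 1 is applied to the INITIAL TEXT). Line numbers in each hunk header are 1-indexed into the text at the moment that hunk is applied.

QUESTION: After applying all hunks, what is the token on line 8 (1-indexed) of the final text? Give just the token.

Answer: demlg

Derivation:
Hunk 1: at line 2 remove [dkzs] add [mjtxo,fvqk,llq] -> 12 lines: mpgqg oookm mjtxo fvqk llq yeb sqm uxoln hyabz ocfj icxyv demlg
Hunk 2: at line 3 remove [llq,yeb,sqm] add [mdjzm] -> 10 lines: mpgqg oookm mjtxo fvqk mdjzm uxoln hyabz ocfj icxyv demlg
Hunk 3: at line 4 remove [mdjzm,uxoln,hyabz] add [yuk,iog] -> 9 lines: mpgqg oookm mjtxo fvqk yuk iog ocfj icxyv demlg
Hunk 4: at line 3 remove [yuk,iog] add [cbau] -> 8 lines: mpgqg oookm mjtxo fvqk cbau ocfj icxyv demlg
Hunk 5: at line 1 remove [mjtxo,fvqk,cbau] add [lcpv,iwxhr,tav] -> 8 lines: mpgqg oookm lcpv iwxhr tav ocfj icxyv demlg
Final line 8: demlg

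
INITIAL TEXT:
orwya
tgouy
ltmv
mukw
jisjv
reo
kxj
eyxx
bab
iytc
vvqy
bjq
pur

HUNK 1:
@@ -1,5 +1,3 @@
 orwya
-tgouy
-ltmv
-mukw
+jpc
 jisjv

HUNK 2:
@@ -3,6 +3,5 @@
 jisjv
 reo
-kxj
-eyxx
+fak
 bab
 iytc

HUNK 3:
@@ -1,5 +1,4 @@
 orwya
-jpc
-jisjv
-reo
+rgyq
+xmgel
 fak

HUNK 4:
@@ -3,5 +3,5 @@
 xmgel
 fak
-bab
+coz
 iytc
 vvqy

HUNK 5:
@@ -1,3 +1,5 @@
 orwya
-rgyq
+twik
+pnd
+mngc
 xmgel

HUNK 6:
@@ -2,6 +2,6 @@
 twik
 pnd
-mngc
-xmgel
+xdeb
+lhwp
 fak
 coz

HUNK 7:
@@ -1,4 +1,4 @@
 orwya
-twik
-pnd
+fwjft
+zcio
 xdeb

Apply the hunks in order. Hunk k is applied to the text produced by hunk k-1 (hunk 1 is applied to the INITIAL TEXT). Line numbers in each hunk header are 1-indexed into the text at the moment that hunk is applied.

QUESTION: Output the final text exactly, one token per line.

Answer: orwya
fwjft
zcio
xdeb
lhwp
fak
coz
iytc
vvqy
bjq
pur

Derivation:
Hunk 1: at line 1 remove [tgouy,ltmv,mukw] add [jpc] -> 11 lines: orwya jpc jisjv reo kxj eyxx bab iytc vvqy bjq pur
Hunk 2: at line 3 remove [kxj,eyxx] add [fak] -> 10 lines: orwya jpc jisjv reo fak bab iytc vvqy bjq pur
Hunk 3: at line 1 remove [jpc,jisjv,reo] add [rgyq,xmgel] -> 9 lines: orwya rgyq xmgel fak bab iytc vvqy bjq pur
Hunk 4: at line 3 remove [bab] add [coz] -> 9 lines: orwya rgyq xmgel fak coz iytc vvqy bjq pur
Hunk 5: at line 1 remove [rgyq] add [twik,pnd,mngc] -> 11 lines: orwya twik pnd mngc xmgel fak coz iytc vvqy bjq pur
Hunk 6: at line 2 remove [mngc,xmgel] add [xdeb,lhwp] -> 11 lines: orwya twik pnd xdeb lhwp fak coz iytc vvqy bjq pur
Hunk 7: at line 1 remove [twik,pnd] add [fwjft,zcio] -> 11 lines: orwya fwjft zcio xdeb lhwp fak coz iytc vvqy bjq pur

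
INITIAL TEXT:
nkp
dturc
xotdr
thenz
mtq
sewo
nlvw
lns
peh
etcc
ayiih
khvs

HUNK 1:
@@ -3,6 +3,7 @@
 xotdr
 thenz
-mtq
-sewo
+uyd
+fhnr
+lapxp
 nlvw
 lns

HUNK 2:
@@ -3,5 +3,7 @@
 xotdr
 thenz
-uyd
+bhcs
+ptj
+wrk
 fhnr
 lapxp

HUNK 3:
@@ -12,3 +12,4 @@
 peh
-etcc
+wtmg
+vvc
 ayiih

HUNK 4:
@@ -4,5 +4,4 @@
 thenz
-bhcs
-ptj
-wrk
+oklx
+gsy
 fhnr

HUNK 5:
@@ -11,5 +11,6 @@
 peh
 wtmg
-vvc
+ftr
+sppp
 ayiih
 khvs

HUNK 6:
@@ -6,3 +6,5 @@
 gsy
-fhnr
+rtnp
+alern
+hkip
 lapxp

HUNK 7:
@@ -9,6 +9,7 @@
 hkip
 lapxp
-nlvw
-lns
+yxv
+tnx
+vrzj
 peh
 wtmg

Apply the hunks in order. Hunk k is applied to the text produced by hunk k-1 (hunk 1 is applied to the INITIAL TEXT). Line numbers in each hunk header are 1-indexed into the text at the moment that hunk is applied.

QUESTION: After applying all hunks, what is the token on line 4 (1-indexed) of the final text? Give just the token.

Answer: thenz

Derivation:
Hunk 1: at line 3 remove [mtq,sewo] add [uyd,fhnr,lapxp] -> 13 lines: nkp dturc xotdr thenz uyd fhnr lapxp nlvw lns peh etcc ayiih khvs
Hunk 2: at line 3 remove [uyd] add [bhcs,ptj,wrk] -> 15 lines: nkp dturc xotdr thenz bhcs ptj wrk fhnr lapxp nlvw lns peh etcc ayiih khvs
Hunk 3: at line 12 remove [etcc] add [wtmg,vvc] -> 16 lines: nkp dturc xotdr thenz bhcs ptj wrk fhnr lapxp nlvw lns peh wtmg vvc ayiih khvs
Hunk 4: at line 4 remove [bhcs,ptj,wrk] add [oklx,gsy] -> 15 lines: nkp dturc xotdr thenz oklx gsy fhnr lapxp nlvw lns peh wtmg vvc ayiih khvs
Hunk 5: at line 11 remove [vvc] add [ftr,sppp] -> 16 lines: nkp dturc xotdr thenz oklx gsy fhnr lapxp nlvw lns peh wtmg ftr sppp ayiih khvs
Hunk 6: at line 6 remove [fhnr] add [rtnp,alern,hkip] -> 18 lines: nkp dturc xotdr thenz oklx gsy rtnp alern hkip lapxp nlvw lns peh wtmg ftr sppp ayiih khvs
Hunk 7: at line 9 remove [nlvw,lns] add [yxv,tnx,vrzj] -> 19 lines: nkp dturc xotdr thenz oklx gsy rtnp alern hkip lapxp yxv tnx vrzj peh wtmg ftr sppp ayiih khvs
Final line 4: thenz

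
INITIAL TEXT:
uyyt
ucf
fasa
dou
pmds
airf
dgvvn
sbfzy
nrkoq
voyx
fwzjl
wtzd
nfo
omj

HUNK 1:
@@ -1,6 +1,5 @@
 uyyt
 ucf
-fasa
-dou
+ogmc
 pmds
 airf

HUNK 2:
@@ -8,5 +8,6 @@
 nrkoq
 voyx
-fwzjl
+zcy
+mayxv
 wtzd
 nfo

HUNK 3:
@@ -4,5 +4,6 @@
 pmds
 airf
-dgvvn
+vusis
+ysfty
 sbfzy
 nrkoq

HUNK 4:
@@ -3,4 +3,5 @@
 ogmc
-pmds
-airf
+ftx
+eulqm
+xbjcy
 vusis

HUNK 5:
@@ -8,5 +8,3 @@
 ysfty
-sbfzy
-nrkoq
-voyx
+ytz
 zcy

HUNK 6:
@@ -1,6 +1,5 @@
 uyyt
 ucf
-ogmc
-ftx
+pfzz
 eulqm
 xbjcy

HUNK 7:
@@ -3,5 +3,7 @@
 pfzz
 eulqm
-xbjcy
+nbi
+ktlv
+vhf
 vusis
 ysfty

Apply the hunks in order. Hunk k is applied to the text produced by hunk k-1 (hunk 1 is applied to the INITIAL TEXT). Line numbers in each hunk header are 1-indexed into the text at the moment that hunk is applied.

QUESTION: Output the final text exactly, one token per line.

Answer: uyyt
ucf
pfzz
eulqm
nbi
ktlv
vhf
vusis
ysfty
ytz
zcy
mayxv
wtzd
nfo
omj

Derivation:
Hunk 1: at line 1 remove [fasa,dou] add [ogmc] -> 13 lines: uyyt ucf ogmc pmds airf dgvvn sbfzy nrkoq voyx fwzjl wtzd nfo omj
Hunk 2: at line 8 remove [fwzjl] add [zcy,mayxv] -> 14 lines: uyyt ucf ogmc pmds airf dgvvn sbfzy nrkoq voyx zcy mayxv wtzd nfo omj
Hunk 3: at line 4 remove [dgvvn] add [vusis,ysfty] -> 15 lines: uyyt ucf ogmc pmds airf vusis ysfty sbfzy nrkoq voyx zcy mayxv wtzd nfo omj
Hunk 4: at line 3 remove [pmds,airf] add [ftx,eulqm,xbjcy] -> 16 lines: uyyt ucf ogmc ftx eulqm xbjcy vusis ysfty sbfzy nrkoq voyx zcy mayxv wtzd nfo omj
Hunk 5: at line 8 remove [sbfzy,nrkoq,voyx] add [ytz] -> 14 lines: uyyt ucf ogmc ftx eulqm xbjcy vusis ysfty ytz zcy mayxv wtzd nfo omj
Hunk 6: at line 1 remove [ogmc,ftx] add [pfzz] -> 13 lines: uyyt ucf pfzz eulqm xbjcy vusis ysfty ytz zcy mayxv wtzd nfo omj
Hunk 7: at line 3 remove [xbjcy] add [nbi,ktlv,vhf] -> 15 lines: uyyt ucf pfzz eulqm nbi ktlv vhf vusis ysfty ytz zcy mayxv wtzd nfo omj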